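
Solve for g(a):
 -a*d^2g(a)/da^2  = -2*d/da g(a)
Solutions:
 g(a) = C1 + C2*a^3


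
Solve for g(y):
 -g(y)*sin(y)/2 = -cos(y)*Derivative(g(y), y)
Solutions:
 g(y) = C1/sqrt(cos(y))


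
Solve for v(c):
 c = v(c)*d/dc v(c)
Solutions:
 v(c) = -sqrt(C1 + c^2)
 v(c) = sqrt(C1 + c^2)


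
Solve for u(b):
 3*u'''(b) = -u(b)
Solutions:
 u(b) = C3*exp(-3^(2/3)*b/3) + (C1*sin(3^(1/6)*b/2) + C2*cos(3^(1/6)*b/2))*exp(3^(2/3)*b/6)


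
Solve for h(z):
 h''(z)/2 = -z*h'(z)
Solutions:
 h(z) = C1 + C2*erf(z)


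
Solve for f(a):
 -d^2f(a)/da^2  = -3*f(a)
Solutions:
 f(a) = C1*exp(-sqrt(3)*a) + C2*exp(sqrt(3)*a)


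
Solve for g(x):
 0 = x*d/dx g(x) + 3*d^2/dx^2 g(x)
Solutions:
 g(x) = C1 + C2*erf(sqrt(6)*x/6)


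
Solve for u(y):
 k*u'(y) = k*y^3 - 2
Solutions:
 u(y) = C1 + y^4/4 - 2*y/k


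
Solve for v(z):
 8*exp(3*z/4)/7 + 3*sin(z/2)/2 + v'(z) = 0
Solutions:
 v(z) = C1 - 32*exp(3*z/4)/21 + 3*cos(z/2)


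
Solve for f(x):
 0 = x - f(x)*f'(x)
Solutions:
 f(x) = -sqrt(C1 + x^2)
 f(x) = sqrt(C1 + x^2)


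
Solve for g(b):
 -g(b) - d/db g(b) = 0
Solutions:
 g(b) = C1*exp(-b)


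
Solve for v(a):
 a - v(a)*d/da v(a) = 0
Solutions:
 v(a) = -sqrt(C1 + a^2)
 v(a) = sqrt(C1 + a^2)


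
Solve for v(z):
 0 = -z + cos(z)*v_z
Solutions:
 v(z) = C1 + Integral(z/cos(z), z)


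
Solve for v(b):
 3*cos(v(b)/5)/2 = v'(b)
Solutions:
 -3*b/2 - 5*log(sin(v(b)/5) - 1)/2 + 5*log(sin(v(b)/5) + 1)/2 = C1


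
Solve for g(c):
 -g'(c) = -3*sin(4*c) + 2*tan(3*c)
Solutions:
 g(c) = C1 + 2*log(cos(3*c))/3 - 3*cos(4*c)/4


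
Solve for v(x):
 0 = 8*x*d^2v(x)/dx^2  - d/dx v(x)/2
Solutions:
 v(x) = C1 + C2*x^(17/16)


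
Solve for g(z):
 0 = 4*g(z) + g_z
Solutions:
 g(z) = C1*exp(-4*z)


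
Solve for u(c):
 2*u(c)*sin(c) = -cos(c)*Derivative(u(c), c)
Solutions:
 u(c) = C1*cos(c)^2


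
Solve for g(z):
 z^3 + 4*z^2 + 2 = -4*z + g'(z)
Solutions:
 g(z) = C1 + z^4/4 + 4*z^3/3 + 2*z^2 + 2*z


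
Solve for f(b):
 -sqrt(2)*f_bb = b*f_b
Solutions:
 f(b) = C1 + C2*erf(2^(1/4)*b/2)


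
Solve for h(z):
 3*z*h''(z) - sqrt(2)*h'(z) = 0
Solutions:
 h(z) = C1 + C2*z^(sqrt(2)/3 + 1)


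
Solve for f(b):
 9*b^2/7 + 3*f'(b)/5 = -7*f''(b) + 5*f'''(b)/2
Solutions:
 f(b) = C1 + C2*exp(b*(7 - sqrt(55))/5) + C3*exp(b*(7 + sqrt(55))/5) - 5*b^3/7 + 25*b^2 - 12625*b/21


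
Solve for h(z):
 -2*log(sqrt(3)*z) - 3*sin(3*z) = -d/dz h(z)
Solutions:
 h(z) = C1 + 2*z*log(z) - 2*z + z*log(3) - cos(3*z)


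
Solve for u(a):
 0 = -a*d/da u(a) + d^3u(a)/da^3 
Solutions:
 u(a) = C1 + Integral(C2*airyai(a) + C3*airybi(a), a)


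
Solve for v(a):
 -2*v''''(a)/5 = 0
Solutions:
 v(a) = C1 + C2*a + C3*a^2 + C4*a^3


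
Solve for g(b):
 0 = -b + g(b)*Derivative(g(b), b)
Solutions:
 g(b) = -sqrt(C1 + b^2)
 g(b) = sqrt(C1 + b^2)


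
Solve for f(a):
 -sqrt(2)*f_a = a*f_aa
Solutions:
 f(a) = C1 + C2*a^(1 - sqrt(2))


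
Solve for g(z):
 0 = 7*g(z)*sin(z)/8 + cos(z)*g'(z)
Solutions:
 g(z) = C1*cos(z)^(7/8)


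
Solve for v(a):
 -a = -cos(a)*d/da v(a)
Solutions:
 v(a) = C1 + Integral(a/cos(a), a)


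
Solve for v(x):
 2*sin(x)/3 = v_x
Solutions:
 v(x) = C1 - 2*cos(x)/3


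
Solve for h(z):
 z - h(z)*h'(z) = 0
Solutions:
 h(z) = -sqrt(C1 + z^2)
 h(z) = sqrt(C1 + z^2)


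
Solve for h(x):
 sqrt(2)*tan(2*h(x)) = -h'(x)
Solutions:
 h(x) = -asin(C1*exp(-2*sqrt(2)*x))/2 + pi/2
 h(x) = asin(C1*exp(-2*sqrt(2)*x))/2


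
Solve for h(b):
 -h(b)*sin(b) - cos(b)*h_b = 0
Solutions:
 h(b) = C1*cos(b)


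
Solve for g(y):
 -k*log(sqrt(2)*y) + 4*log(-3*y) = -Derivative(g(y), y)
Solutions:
 g(y) = C1 + y*(k - 4)*log(y) + y*(-k + k*log(2)/2 - 4*log(3) + 4 - 4*I*pi)


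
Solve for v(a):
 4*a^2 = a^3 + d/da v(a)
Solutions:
 v(a) = C1 - a^4/4 + 4*a^3/3


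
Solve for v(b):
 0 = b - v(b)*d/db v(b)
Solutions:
 v(b) = -sqrt(C1 + b^2)
 v(b) = sqrt(C1 + b^2)


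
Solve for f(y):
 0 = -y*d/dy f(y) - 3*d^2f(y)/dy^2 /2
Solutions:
 f(y) = C1 + C2*erf(sqrt(3)*y/3)


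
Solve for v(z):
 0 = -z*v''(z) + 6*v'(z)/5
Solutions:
 v(z) = C1 + C2*z^(11/5)


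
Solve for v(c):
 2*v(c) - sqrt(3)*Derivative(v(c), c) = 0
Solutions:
 v(c) = C1*exp(2*sqrt(3)*c/3)


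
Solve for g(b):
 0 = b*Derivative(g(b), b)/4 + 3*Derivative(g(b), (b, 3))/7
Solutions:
 g(b) = C1 + Integral(C2*airyai(-126^(1/3)*b/6) + C3*airybi(-126^(1/3)*b/6), b)


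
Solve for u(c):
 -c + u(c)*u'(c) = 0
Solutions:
 u(c) = -sqrt(C1 + c^2)
 u(c) = sqrt(C1 + c^2)


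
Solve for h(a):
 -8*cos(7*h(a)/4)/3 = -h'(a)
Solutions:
 -8*a/3 - 2*log(sin(7*h(a)/4) - 1)/7 + 2*log(sin(7*h(a)/4) + 1)/7 = C1


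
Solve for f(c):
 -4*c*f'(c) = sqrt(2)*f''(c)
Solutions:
 f(c) = C1 + C2*erf(2^(1/4)*c)


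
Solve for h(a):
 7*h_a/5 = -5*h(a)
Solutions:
 h(a) = C1*exp(-25*a/7)


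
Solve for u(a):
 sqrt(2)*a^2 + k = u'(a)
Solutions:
 u(a) = C1 + sqrt(2)*a^3/3 + a*k


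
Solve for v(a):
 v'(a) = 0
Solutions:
 v(a) = C1


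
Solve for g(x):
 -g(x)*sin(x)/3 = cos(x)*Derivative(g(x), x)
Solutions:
 g(x) = C1*cos(x)^(1/3)


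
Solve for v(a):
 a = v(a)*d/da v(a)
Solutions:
 v(a) = -sqrt(C1 + a^2)
 v(a) = sqrt(C1 + a^2)


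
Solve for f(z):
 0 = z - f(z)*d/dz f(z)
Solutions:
 f(z) = -sqrt(C1 + z^2)
 f(z) = sqrt(C1 + z^2)


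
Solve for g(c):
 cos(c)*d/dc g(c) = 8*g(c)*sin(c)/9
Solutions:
 g(c) = C1/cos(c)^(8/9)


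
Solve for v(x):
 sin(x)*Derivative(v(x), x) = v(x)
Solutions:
 v(x) = C1*sqrt(cos(x) - 1)/sqrt(cos(x) + 1)


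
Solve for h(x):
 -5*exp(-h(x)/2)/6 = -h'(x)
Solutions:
 h(x) = 2*log(C1 + 5*x/12)


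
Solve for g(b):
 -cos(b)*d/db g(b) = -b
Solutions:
 g(b) = C1 + Integral(b/cos(b), b)


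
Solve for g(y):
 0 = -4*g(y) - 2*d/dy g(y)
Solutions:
 g(y) = C1*exp(-2*y)


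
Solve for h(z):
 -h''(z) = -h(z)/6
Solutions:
 h(z) = C1*exp(-sqrt(6)*z/6) + C2*exp(sqrt(6)*z/6)


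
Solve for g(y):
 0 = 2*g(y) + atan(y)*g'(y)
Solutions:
 g(y) = C1*exp(-2*Integral(1/atan(y), y))


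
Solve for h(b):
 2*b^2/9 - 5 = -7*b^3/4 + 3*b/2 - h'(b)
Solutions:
 h(b) = C1 - 7*b^4/16 - 2*b^3/27 + 3*b^2/4 + 5*b


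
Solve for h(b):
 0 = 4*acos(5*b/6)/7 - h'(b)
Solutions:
 h(b) = C1 + 4*b*acos(5*b/6)/7 - 4*sqrt(36 - 25*b^2)/35


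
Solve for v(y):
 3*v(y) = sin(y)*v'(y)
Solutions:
 v(y) = C1*(cos(y) - 1)^(3/2)/(cos(y) + 1)^(3/2)


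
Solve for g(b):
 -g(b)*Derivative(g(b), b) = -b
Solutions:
 g(b) = -sqrt(C1 + b^2)
 g(b) = sqrt(C1 + b^2)


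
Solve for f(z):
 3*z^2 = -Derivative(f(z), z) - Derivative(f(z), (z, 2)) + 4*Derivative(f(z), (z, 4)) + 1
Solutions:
 f(z) = C1 + C2*exp(-3^(1/3)*z*(3^(1/3)/(sqrt(78) + 9)^(1/3) + (sqrt(78) + 9)^(1/3))/12)*sin(3^(1/6)*z*(-3^(2/3)*(sqrt(78) + 9)^(1/3) + 3/(sqrt(78) + 9)^(1/3))/12) + C3*exp(-3^(1/3)*z*(3^(1/3)/(sqrt(78) + 9)^(1/3) + (sqrt(78) + 9)^(1/3))/12)*cos(3^(1/6)*z*(-3^(2/3)*(sqrt(78) + 9)^(1/3) + 3/(sqrt(78) + 9)^(1/3))/12) + C4*exp(3^(1/3)*z*(3^(1/3)/(sqrt(78) + 9)^(1/3) + (sqrt(78) + 9)^(1/3))/6) - z^3 + 3*z^2 - 5*z


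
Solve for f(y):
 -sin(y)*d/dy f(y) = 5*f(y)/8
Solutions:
 f(y) = C1*(cos(y) + 1)^(5/16)/(cos(y) - 1)^(5/16)


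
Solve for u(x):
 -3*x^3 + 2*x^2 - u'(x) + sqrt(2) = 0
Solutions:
 u(x) = C1 - 3*x^4/4 + 2*x^3/3 + sqrt(2)*x


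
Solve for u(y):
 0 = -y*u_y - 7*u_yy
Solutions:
 u(y) = C1 + C2*erf(sqrt(14)*y/14)


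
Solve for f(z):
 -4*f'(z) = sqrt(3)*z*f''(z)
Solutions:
 f(z) = C1 + C2*z^(1 - 4*sqrt(3)/3)


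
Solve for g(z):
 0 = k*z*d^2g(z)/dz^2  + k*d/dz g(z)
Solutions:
 g(z) = C1 + C2*log(z)


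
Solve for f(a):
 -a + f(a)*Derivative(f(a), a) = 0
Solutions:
 f(a) = -sqrt(C1 + a^2)
 f(a) = sqrt(C1 + a^2)


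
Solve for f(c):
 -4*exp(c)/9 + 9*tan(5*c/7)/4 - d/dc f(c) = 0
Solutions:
 f(c) = C1 - 4*exp(c)/9 - 63*log(cos(5*c/7))/20


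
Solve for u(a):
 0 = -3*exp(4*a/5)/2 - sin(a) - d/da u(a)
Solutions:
 u(a) = C1 - 15*exp(4*a/5)/8 + cos(a)


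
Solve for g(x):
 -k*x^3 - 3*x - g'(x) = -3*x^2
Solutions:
 g(x) = C1 - k*x^4/4 + x^3 - 3*x^2/2


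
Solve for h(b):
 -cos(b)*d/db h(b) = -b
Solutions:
 h(b) = C1 + Integral(b/cos(b), b)


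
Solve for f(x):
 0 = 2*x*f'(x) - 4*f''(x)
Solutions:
 f(x) = C1 + C2*erfi(x/2)


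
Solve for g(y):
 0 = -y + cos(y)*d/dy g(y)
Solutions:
 g(y) = C1 + Integral(y/cos(y), y)


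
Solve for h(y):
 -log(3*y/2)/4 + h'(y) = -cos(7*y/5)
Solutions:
 h(y) = C1 + y*log(y)/4 - y/4 - y*log(2)/4 + y*log(3)/4 - 5*sin(7*y/5)/7


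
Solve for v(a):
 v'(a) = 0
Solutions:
 v(a) = C1


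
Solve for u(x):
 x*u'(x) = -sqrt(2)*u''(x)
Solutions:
 u(x) = C1 + C2*erf(2^(1/4)*x/2)


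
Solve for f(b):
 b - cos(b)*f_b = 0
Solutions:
 f(b) = C1 + Integral(b/cos(b), b)


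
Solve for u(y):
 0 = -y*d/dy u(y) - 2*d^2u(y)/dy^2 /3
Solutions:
 u(y) = C1 + C2*erf(sqrt(3)*y/2)


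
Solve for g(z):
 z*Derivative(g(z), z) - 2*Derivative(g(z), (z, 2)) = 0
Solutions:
 g(z) = C1 + C2*erfi(z/2)


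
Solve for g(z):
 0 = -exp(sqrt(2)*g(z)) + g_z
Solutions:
 g(z) = sqrt(2)*(2*log(-1/(C1 + z)) - log(2))/4


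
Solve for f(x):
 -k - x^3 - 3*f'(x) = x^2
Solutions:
 f(x) = C1 - k*x/3 - x^4/12 - x^3/9


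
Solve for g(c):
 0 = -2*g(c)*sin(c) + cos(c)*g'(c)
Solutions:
 g(c) = C1/cos(c)^2


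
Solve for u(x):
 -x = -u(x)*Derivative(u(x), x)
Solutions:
 u(x) = -sqrt(C1 + x^2)
 u(x) = sqrt(C1 + x^2)


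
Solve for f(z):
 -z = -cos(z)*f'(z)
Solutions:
 f(z) = C1 + Integral(z/cos(z), z)


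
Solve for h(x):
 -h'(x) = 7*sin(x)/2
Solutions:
 h(x) = C1 + 7*cos(x)/2


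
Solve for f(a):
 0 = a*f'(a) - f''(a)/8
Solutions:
 f(a) = C1 + C2*erfi(2*a)


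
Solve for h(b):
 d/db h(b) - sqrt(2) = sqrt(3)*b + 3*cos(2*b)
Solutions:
 h(b) = C1 + sqrt(3)*b^2/2 + sqrt(2)*b + 3*sin(2*b)/2


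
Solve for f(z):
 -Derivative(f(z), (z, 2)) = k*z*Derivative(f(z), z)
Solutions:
 f(z) = Piecewise((-sqrt(2)*sqrt(pi)*C1*erf(sqrt(2)*sqrt(k)*z/2)/(2*sqrt(k)) - C2, (k > 0) | (k < 0)), (-C1*z - C2, True))


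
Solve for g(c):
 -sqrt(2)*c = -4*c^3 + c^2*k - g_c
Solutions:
 g(c) = C1 - c^4 + c^3*k/3 + sqrt(2)*c^2/2


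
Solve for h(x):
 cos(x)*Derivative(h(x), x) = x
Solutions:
 h(x) = C1 + Integral(x/cos(x), x)


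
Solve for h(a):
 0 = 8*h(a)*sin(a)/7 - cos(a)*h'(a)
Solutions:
 h(a) = C1/cos(a)^(8/7)


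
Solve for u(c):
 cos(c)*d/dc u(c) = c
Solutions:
 u(c) = C1 + Integral(c/cos(c), c)


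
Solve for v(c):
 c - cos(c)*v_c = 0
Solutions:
 v(c) = C1 + Integral(c/cos(c), c)


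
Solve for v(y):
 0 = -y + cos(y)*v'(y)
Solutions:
 v(y) = C1 + Integral(y/cos(y), y)


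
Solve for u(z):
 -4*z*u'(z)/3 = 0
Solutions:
 u(z) = C1


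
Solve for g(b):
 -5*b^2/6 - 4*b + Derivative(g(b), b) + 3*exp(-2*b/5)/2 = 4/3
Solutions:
 g(b) = C1 + 5*b^3/18 + 2*b^2 + 4*b/3 + 15*exp(-2*b/5)/4


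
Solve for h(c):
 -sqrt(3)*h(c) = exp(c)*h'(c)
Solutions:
 h(c) = C1*exp(sqrt(3)*exp(-c))


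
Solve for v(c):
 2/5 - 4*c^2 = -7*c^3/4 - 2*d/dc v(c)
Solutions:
 v(c) = C1 - 7*c^4/32 + 2*c^3/3 - c/5


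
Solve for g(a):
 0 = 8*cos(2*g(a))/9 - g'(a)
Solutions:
 -8*a/9 - log(sin(2*g(a)) - 1)/4 + log(sin(2*g(a)) + 1)/4 = C1


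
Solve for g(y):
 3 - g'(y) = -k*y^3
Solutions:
 g(y) = C1 + k*y^4/4 + 3*y


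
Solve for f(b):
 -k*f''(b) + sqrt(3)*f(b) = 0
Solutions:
 f(b) = C1*exp(-3^(1/4)*b*sqrt(1/k)) + C2*exp(3^(1/4)*b*sqrt(1/k))


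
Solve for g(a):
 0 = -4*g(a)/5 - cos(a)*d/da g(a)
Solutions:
 g(a) = C1*(sin(a) - 1)^(2/5)/(sin(a) + 1)^(2/5)


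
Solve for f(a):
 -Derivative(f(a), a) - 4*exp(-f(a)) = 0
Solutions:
 f(a) = log(C1 - 4*a)


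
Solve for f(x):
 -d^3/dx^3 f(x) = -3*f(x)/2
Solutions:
 f(x) = C3*exp(2^(2/3)*3^(1/3)*x/2) + (C1*sin(2^(2/3)*3^(5/6)*x/4) + C2*cos(2^(2/3)*3^(5/6)*x/4))*exp(-2^(2/3)*3^(1/3)*x/4)


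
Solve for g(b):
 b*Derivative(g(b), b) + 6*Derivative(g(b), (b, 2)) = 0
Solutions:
 g(b) = C1 + C2*erf(sqrt(3)*b/6)


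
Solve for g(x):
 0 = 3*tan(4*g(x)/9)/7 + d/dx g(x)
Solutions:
 g(x) = -9*asin(C1*exp(-4*x/21))/4 + 9*pi/4
 g(x) = 9*asin(C1*exp(-4*x/21))/4


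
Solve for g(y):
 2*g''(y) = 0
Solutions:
 g(y) = C1 + C2*y


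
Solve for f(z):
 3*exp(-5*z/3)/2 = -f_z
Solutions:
 f(z) = C1 + 9*exp(-5*z/3)/10


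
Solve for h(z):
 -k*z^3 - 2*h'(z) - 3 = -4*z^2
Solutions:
 h(z) = C1 - k*z^4/8 + 2*z^3/3 - 3*z/2


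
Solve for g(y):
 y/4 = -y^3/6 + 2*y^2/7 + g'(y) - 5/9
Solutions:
 g(y) = C1 + y^4/24 - 2*y^3/21 + y^2/8 + 5*y/9


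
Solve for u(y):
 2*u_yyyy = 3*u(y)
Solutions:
 u(y) = C1*exp(-2^(3/4)*3^(1/4)*y/2) + C2*exp(2^(3/4)*3^(1/4)*y/2) + C3*sin(2^(3/4)*3^(1/4)*y/2) + C4*cos(2^(3/4)*3^(1/4)*y/2)


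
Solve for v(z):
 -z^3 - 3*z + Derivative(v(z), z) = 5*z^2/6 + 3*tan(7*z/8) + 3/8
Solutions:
 v(z) = C1 + z^4/4 + 5*z^3/18 + 3*z^2/2 + 3*z/8 - 24*log(cos(7*z/8))/7


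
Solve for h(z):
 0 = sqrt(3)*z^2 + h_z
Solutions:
 h(z) = C1 - sqrt(3)*z^3/3


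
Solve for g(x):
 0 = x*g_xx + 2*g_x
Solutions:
 g(x) = C1 + C2/x


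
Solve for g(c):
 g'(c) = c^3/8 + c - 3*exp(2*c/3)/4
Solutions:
 g(c) = C1 + c^4/32 + c^2/2 - 9*exp(2*c/3)/8


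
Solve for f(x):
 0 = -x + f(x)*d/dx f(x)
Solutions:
 f(x) = -sqrt(C1 + x^2)
 f(x) = sqrt(C1 + x^2)


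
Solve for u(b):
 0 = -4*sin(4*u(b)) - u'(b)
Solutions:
 u(b) = -acos((-C1 - exp(32*b))/(C1 - exp(32*b)))/4 + pi/2
 u(b) = acos((-C1 - exp(32*b))/(C1 - exp(32*b)))/4


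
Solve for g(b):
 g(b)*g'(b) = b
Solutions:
 g(b) = -sqrt(C1 + b^2)
 g(b) = sqrt(C1 + b^2)


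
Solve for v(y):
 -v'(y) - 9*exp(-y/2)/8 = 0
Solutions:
 v(y) = C1 + 9*exp(-y/2)/4


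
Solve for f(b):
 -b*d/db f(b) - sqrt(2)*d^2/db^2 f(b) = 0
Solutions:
 f(b) = C1 + C2*erf(2^(1/4)*b/2)


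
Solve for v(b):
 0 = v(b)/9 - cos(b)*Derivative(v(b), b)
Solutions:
 v(b) = C1*(sin(b) + 1)^(1/18)/(sin(b) - 1)^(1/18)


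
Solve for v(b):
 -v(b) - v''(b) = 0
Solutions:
 v(b) = C1*sin(b) + C2*cos(b)


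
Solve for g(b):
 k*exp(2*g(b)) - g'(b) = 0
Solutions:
 g(b) = log(-sqrt(-1/(C1 + b*k))) - log(2)/2
 g(b) = log(-1/(C1 + b*k))/2 - log(2)/2


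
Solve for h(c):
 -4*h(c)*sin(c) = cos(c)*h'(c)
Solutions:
 h(c) = C1*cos(c)^4


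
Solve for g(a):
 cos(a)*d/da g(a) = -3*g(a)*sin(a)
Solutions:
 g(a) = C1*cos(a)^3


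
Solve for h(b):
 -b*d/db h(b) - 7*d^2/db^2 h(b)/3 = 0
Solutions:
 h(b) = C1 + C2*erf(sqrt(42)*b/14)


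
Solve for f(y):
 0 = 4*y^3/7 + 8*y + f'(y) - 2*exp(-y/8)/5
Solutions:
 f(y) = C1 - y^4/7 - 4*y^2 - 16*exp(-y/8)/5


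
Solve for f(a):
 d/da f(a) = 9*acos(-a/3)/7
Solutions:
 f(a) = C1 + 9*a*acos(-a/3)/7 + 9*sqrt(9 - a^2)/7


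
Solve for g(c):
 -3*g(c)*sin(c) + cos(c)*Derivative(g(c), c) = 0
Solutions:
 g(c) = C1/cos(c)^3


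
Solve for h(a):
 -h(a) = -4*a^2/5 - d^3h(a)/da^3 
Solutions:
 h(a) = C3*exp(a) + 4*a^2/5 + (C1*sin(sqrt(3)*a/2) + C2*cos(sqrt(3)*a/2))*exp(-a/2)


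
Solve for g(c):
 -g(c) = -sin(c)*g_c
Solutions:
 g(c) = C1*sqrt(cos(c) - 1)/sqrt(cos(c) + 1)


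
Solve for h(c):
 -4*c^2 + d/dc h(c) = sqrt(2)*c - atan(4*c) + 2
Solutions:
 h(c) = C1 + 4*c^3/3 + sqrt(2)*c^2/2 - c*atan(4*c) + 2*c + log(16*c^2 + 1)/8


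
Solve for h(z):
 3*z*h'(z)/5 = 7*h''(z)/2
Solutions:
 h(z) = C1 + C2*erfi(sqrt(105)*z/35)


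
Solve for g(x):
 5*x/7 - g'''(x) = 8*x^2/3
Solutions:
 g(x) = C1 + C2*x + C3*x^2 - 2*x^5/45 + 5*x^4/168


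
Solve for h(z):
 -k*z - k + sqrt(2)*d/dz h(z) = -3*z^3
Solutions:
 h(z) = C1 + sqrt(2)*k*z^2/4 + sqrt(2)*k*z/2 - 3*sqrt(2)*z^4/8


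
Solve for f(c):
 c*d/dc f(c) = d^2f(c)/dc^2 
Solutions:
 f(c) = C1 + C2*erfi(sqrt(2)*c/2)


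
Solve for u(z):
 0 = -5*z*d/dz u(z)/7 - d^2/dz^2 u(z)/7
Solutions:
 u(z) = C1 + C2*erf(sqrt(10)*z/2)


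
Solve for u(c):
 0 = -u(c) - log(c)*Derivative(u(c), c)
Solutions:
 u(c) = C1*exp(-li(c))


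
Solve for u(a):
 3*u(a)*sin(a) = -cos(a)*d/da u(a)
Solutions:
 u(a) = C1*cos(a)^3


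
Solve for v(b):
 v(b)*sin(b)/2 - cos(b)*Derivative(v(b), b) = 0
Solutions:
 v(b) = C1/sqrt(cos(b))


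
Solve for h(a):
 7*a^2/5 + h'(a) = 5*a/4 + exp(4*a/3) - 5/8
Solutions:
 h(a) = C1 - 7*a^3/15 + 5*a^2/8 - 5*a/8 + 3*exp(4*a/3)/4


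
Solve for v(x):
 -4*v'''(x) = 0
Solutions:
 v(x) = C1 + C2*x + C3*x^2


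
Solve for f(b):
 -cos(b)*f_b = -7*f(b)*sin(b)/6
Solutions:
 f(b) = C1/cos(b)^(7/6)


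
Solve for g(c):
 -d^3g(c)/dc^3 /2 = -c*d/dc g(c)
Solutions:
 g(c) = C1 + Integral(C2*airyai(2^(1/3)*c) + C3*airybi(2^(1/3)*c), c)


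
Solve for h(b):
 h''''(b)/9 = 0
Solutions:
 h(b) = C1 + C2*b + C3*b^2 + C4*b^3


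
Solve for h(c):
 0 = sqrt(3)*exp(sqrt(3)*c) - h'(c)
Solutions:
 h(c) = C1 + exp(sqrt(3)*c)


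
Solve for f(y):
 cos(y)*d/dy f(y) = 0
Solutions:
 f(y) = C1


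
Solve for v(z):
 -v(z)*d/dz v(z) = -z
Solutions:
 v(z) = -sqrt(C1 + z^2)
 v(z) = sqrt(C1 + z^2)


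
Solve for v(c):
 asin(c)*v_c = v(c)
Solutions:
 v(c) = C1*exp(Integral(1/asin(c), c))


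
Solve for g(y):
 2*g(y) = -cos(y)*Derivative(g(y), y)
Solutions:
 g(y) = C1*(sin(y) - 1)/(sin(y) + 1)


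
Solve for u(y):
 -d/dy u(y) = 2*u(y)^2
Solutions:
 u(y) = 1/(C1 + 2*y)


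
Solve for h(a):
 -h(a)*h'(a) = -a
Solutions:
 h(a) = -sqrt(C1 + a^2)
 h(a) = sqrt(C1 + a^2)


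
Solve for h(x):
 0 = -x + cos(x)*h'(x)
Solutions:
 h(x) = C1 + Integral(x/cos(x), x)


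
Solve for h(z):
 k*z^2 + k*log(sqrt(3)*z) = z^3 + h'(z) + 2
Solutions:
 h(z) = C1 + k*z^3/3 + k*z*log(z) - k*z + k*z*log(3)/2 - z^4/4 - 2*z


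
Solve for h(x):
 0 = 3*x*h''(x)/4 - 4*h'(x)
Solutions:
 h(x) = C1 + C2*x^(19/3)


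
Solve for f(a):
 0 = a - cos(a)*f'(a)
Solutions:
 f(a) = C1 + Integral(a/cos(a), a)


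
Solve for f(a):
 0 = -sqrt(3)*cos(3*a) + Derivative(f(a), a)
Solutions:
 f(a) = C1 + sqrt(3)*sin(3*a)/3


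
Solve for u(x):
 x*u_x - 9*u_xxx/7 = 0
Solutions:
 u(x) = C1 + Integral(C2*airyai(21^(1/3)*x/3) + C3*airybi(21^(1/3)*x/3), x)


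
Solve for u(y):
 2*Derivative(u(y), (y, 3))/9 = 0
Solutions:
 u(y) = C1 + C2*y + C3*y^2


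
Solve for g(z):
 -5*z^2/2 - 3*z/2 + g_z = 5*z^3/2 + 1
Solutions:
 g(z) = C1 + 5*z^4/8 + 5*z^3/6 + 3*z^2/4 + z


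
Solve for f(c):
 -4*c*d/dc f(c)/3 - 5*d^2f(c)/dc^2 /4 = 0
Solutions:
 f(c) = C1 + C2*erf(2*sqrt(30)*c/15)


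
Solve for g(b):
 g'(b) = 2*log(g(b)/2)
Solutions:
 Integral(1/(-log(_y) + log(2)), (_y, g(b)))/2 = C1 - b


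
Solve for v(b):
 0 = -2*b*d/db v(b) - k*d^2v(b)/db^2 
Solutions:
 v(b) = C1 + C2*sqrt(k)*erf(b*sqrt(1/k))


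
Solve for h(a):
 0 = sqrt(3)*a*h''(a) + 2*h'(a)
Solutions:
 h(a) = C1 + C2*a^(1 - 2*sqrt(3)/3)


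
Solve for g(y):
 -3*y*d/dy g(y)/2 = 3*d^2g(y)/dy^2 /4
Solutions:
 g(y) = C1 + C2*erf(y)


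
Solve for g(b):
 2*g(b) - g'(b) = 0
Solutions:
 g(b) = C1*exp(2*b)


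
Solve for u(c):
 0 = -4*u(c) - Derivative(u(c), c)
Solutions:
 u(c) = C1*exp(-4*c)


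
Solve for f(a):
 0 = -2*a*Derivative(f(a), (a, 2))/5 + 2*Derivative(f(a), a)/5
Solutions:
 f(a) = C1 + C2*a^2


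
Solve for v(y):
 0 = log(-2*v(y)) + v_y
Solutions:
 Integral(1/(log(-_y) + log(2)), (_y, v(y))) = C1 - y


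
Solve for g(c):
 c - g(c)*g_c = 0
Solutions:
 g(c) = -sqrt(C1 + c^2)
 g(c) = sqrt(C1 + c^2)


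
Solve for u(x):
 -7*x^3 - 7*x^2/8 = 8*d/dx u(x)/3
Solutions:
 u(x) = C1 - 21*x^4/32 - 7*x^3/64


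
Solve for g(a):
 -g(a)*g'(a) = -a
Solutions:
 g(a) = -sqrt(C1 + a^2)
 g(a) = sqrt(C1 + a^2)


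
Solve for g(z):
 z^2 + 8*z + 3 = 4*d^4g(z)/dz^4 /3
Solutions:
 g(z) = C1 + C2*z + C3*z^2 + C4*z^3 + z^6/480 + z^5/20 + 3*z^4/32


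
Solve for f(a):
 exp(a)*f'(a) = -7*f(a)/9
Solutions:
 f(a) = C1*exp(7*exp(-a)/9)


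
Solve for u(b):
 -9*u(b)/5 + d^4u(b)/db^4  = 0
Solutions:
 u(b) = C1*exp(-sqrt(3)*5^(3/4)*b/5) + C2*exp(sqrt(3)*5^(3/4)*b/5) + C3*sin(sqrt(3)*5^(3/4)*b/5) + C4*cos(sqrt(3)*5^(3/4)*b/5)


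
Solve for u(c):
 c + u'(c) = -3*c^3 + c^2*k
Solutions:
 u(c) = C1 - 3*c^4/4 + c^3*k/3 - c^2/2


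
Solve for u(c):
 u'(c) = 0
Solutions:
 u(c) = C1


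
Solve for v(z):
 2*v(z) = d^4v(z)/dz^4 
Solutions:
 v(z) = C1*exp(-2^(1/4)*z) + C2*exp(2^(1/4)*z) + C3*sin(2^(1/4)*z) + C4*cos(2^(1/4)*z)


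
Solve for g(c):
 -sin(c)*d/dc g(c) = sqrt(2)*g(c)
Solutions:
 g(c) = C1*(cos(c) + 1)^(sqrt(2)/2)/(cos(c) - 1)^(sqrt(2)/2)


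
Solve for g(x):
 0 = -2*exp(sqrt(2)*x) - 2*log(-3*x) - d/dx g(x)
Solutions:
 g(x) = C1 - 2*x*log(-x) + 2*x*(1 - log(3)) - sqrt(2)*exp(sqrt(2)*x)


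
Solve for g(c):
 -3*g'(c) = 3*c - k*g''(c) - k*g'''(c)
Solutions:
 g(c) = C1 + C2*exp(c*(-1 + sqrt(k*(k + 12))/k)/2) + C3*exp(-c*(1 + sqrt(k*(k + 12))/k)/2) - c^2/2 - c*k/3


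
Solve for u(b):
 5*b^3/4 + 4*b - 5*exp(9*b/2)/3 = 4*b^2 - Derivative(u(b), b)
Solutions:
 u(b) = C1 - 5*b^4/16 + 4*b^3/3 - 2*b^2 + 10*exp(9*b/2)/27


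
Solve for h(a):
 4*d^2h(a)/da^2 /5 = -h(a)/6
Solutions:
 h(a) = C1*sin(sqrt(30)*a/12) + C2*cos(sqrt(30)*a/12)


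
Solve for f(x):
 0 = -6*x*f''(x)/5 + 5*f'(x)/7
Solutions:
 f(x) = C1 + C2*x^(67/42)


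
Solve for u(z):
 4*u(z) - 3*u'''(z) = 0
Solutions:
 u(z) = C3*exp(6^(2/3)*z/3) + (C1*sin(2^(2/3)*3^(1/6)*z/2) + C2*cos(2^(2/3)*3^(1/6)*z/2))*exp(-6^(2/3)*z/6)


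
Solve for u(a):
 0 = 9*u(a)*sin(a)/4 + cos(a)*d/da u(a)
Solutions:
 u(a) = C1*cos(a)^(9/4)


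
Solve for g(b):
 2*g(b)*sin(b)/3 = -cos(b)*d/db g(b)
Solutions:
 g(b) = C1*cos(b)^(2/3)


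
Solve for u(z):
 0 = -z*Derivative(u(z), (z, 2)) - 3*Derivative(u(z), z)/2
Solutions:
 u(z) = C1 + C2/sqrt(z)


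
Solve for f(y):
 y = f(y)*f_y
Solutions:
 f(y) = -sqrt(C1 + y^2)
 f(y) = sqrt(C1 + y^2)


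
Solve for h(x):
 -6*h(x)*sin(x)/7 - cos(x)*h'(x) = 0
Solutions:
 h(x) = C1*cos(x)^(6/7)


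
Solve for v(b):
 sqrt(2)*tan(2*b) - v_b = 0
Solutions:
 v(b) = C1 - sqrt(2)*log(cos(2*b))/2


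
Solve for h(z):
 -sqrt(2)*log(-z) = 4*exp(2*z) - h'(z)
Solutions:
 h(z) = C1 + sqrt(2)*z*log(-z) - sqrt(2)*z + 2*exp(2*z)


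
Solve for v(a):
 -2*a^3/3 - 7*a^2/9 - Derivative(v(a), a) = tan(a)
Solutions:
 v(a) = C1 - a^4/6 - 7*a^3/27 + log(cos(a))


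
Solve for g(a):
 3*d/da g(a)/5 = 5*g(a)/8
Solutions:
 g(a) = C1*exp(25*a/24)


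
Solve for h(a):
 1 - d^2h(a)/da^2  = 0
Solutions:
 h(a) = C1 + C2*a + a^2/2


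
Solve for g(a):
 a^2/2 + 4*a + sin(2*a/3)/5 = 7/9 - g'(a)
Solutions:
 g(a) = C1 - a^3/6 - 2*a^2 + 7*a/9 + 3*cos(2*a/3)/10


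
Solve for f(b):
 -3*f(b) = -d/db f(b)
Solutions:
 f(b) = C1*exp(3*b)


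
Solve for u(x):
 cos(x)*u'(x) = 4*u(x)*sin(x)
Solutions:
 u(x) = C1/cos(x)^4


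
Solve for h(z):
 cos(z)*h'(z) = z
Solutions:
 h(z) = C1 + Integral(z/cos(z), z)


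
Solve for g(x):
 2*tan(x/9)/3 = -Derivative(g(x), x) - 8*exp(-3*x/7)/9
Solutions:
 g(x) = C1 - 3*log(tan(x/9)^2 + 1) + 56*exp(-3*x/7)/27


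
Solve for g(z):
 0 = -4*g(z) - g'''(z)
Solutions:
 g(z) = C3*exp(-2^(2/3)*z) + (C1*sin(2^(2/3)*sqrt(3)*z/2) + C2*cos(2^(2/3)*sqrt(3)*z/2))*exp(2^(2/3)*z/2)


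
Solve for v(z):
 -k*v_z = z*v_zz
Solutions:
 v(z) = C1 + z^(1 - re(k))*(C2*sin(log(z)*Abs(im(k))) + C3*cos(log(z)*im(k)))


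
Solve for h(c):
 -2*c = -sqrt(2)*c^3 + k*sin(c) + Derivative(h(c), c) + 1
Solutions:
 h(c) = C1 + sqrt(2)*c^4/4 - c^2 - c + k*cos(c)


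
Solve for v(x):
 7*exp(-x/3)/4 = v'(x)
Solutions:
 v(x) = C1 - 21*exp(-x/3)/4


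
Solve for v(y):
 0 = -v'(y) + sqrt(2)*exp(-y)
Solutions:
 v(y) = C1 - sqrt(2)*exp(-y)


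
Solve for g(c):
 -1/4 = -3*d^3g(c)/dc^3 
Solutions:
 g(c) = C1 + C2*c + C3*c^2 + c^3/72


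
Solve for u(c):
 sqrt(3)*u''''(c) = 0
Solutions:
 u(c) = C1 + C2*c + C3*c^2 + C4*c^3


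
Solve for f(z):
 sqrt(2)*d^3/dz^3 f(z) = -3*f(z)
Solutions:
 f(z) = C3*exp(-2^(5/6)*3^(1/3)*z/2) + (C1*sin(6^(5/6)*z/4) + C2*cos(6^(5/6)*z/4))*exp(2^(5/6)*3^(1/3)*z/4)


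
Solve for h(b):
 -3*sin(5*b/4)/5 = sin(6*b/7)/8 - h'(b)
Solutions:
 h(b) = C1 - 7*cos(6*b/7)/48 - 12*cos(5*b/4)/25


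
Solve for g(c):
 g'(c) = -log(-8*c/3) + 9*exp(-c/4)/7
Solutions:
 g(c) = C1 - c*log(-c) + c*(-3*log(2) + 1 + log(3)) - 36*exp(-c/4)/7


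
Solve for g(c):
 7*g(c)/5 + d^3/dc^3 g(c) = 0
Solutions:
 g(c) = C3*exp(-5^(2/3)*7^(1/3)*c/5) + (C1*sin(sqrt(3)*5^(2/3)*7^(1/3)*c/10) + C2*cos(sqrt(3)*5^(2/3)*7^(1/3)*c/10))*exp(5^(2/3)*7^(1/3)*c/10)


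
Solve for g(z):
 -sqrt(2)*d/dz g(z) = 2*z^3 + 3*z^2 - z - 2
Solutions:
 g(z) = C1 - sqrt(2)*z^4/4 - sqrt(2)*z^3/2 + sqrt(2)*z^2/4 + sqrt(2)*z


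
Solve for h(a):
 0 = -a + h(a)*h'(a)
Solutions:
 h(a) = -sqrt(C1 + a^2)
 h(a) = sqrt(C1 + a^2)


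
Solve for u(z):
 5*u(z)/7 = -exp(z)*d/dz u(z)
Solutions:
 u(z) = C1*exp(5*exp(-z)/7)


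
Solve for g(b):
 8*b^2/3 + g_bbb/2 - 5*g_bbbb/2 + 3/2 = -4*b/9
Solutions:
 g(b) = C1 + C2*b + C3*b^2 + C4*exp(b/5) - 4*b^5/45 - 61*b^4/27 - 2467*b^3/54


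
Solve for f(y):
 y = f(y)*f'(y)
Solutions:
 f(y) = -sqrt(C1 + y^2)
 f(y) = sqrt(C1 + y^2)


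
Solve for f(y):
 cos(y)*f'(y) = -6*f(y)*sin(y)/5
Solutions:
 f(y) = C1*cos(y)^(6/5)


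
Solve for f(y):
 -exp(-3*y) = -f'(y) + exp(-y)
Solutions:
 f(y) = C1 - exp(-y) - exp(-3*y)/3


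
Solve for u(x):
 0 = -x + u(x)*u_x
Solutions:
 u(x) = -sqrt(C1 + x^2)
 u(x) = sqrt(C1 + x^2)


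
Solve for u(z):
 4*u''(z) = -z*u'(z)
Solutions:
 u(z) = C1 + C2*erf(sqrt(2)*z/4)


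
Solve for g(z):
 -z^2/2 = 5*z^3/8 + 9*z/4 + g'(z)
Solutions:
 g(z) = C1 - 5*z^4/32 - z^3/6 - 9*z^2/8


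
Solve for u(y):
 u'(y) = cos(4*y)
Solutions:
 u(y) = C1 + sin(4*y)/4


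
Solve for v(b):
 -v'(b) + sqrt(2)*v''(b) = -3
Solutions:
 v(b) = C1 + C2*exp(sqrt(2)*b/2) + 3*b


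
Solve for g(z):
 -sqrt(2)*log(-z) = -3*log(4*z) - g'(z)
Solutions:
 g(z) = C1 - z*(3 - sqrt(2))*log(z) + z*(-6*log(2) - sqrt(2) + 3 + sqrt(2)*I*pi)


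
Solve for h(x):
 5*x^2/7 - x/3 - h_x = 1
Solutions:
 h(x) = C1 + 5*x^3/21 - x^2/6 - x


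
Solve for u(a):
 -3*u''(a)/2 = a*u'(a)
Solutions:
 u(a) = C1 + C2*erf(sqrt(3)*a/3)


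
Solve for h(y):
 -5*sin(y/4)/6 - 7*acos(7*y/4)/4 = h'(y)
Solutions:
 h(y) = C1 - 7*y*acos(7*y/4)/4 + sqrt(16 - 49*y^2)/4 + 10*cos(y/4)/3


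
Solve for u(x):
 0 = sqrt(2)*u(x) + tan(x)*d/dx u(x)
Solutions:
 u(x) = C1/sin(x)^(sqrt(2))


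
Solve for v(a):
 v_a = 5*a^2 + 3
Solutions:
 v(a) = C1 + 5*a^3/3 + 3*a


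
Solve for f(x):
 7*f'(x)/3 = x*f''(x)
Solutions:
 f(x) = C1 + C2*x^(10/3)


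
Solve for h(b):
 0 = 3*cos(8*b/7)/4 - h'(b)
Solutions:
 h(b) = C1 + 21*sin(8*b/7)/32


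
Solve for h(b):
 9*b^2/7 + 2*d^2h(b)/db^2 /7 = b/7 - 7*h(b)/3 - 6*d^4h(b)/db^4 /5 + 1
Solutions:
 h(b) = -27*b^2/49 + 3*b/49 + (C1*sin(2^(3/4)*sqrt(3)*35^(1/4)*b*cos(atan(sqrt(3405)/5)/2)/6) + C2*cos(2^(3/4)*sqrt(3)*35^(1/4)*b*cos(atan(sqrt(3405)/5)/2)/6))*exp(-2^(3/4)*sqrt(3)*35^(1/4)*b*sin(atan(sqrt(3405)/5)/2)/6) + (C3*sin(2^(3/4)*sqrt(3)*35^(1/4)*b*cos(atan(sqrt(3405)/5)/2)/6) + C4*cos(2^(3/4)*sqrt(3)*35^(1/4)*b*cos(atan(sqrt(3405)/5)/2)/6))*exp(2^(3/4)*sqrt(3)*35^(1/4)*b*sin(atan(sqrt(3405)/5)/2)/6) + 1353/2401


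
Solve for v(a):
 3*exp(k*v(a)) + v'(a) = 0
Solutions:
 v(a) = Piecewise((log(1/(C1*k + 3*a*k))/k, Ne(k, 0)), (nan, True))
 v(a) = Piecewise((C1 - 3*a, Eq(k, 0)), (nan, True))


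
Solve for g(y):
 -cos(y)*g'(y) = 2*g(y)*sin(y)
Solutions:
 g(y) = C1*cos(y)^2


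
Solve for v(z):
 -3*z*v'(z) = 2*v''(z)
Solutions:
 v(z) = C1 + C2*erf(sqrt(3)*z/2)


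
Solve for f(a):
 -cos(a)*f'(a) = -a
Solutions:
 f(a) = C1 + Integral(a/cos(a), a)


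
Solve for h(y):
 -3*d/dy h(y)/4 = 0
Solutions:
 h(y) = C1


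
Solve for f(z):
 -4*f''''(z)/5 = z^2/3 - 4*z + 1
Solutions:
 f(z) = C1 + C2*z + C3*z^2 + C4*z^3 - z^6/864 + z^5/24 - 5*z^4/96


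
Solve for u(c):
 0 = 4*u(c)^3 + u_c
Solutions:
 u(c) = -sqrt(2)*sqrt(-1/(C1 - 4*c))/2
 u(c) = sqrt(2)*sqrt(-1/(C1 - 4*c))/2


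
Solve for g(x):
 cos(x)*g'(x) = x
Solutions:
 g(x) = C1 + Integral(x/cos(x), x)


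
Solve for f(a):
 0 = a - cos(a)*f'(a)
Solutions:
 f(a) = C1 + Integral(a/cos(a), a)


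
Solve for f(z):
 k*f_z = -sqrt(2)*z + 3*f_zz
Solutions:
 f(z) = C1 + C2*exp(k*z/3) - sqrt(2)*z^2/(2*k) - 3*sqrt(2)*z/k^2


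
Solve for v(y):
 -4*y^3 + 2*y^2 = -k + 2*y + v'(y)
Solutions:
 v(y) = C1 + k*y - y^4 + 2*y^3/3 - y^2


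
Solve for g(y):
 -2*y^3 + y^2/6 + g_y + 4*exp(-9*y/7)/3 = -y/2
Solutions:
 g(y) = C1 + y^4/2 - y^3/18 - y^2/4 + 28*exp(-9*y/7)/27


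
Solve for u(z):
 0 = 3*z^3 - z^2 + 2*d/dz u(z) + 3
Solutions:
 u(z) = C1 - 3*z^4/8 + z^3/6 - 3*z/2


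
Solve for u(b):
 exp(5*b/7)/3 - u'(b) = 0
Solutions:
 u(b) = C1 + 7*exp(5*b/7)/15


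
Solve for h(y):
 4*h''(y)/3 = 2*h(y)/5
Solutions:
 h(y) = C1*exp(-sqrt(30)*y/10) + C2*exp(sqrt(30)*y/10)


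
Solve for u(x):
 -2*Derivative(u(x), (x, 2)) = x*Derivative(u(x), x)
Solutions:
 u(x) = C1 + C2*erf(x/2)


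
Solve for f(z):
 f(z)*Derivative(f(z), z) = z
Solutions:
 f(z) = -sqrt(C1 + z^2)
 f(z) = sqrt(C1 + z^2)


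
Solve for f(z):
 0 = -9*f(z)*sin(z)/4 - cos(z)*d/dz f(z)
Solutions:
 f(z) = C1*cos(z)^(9/4)


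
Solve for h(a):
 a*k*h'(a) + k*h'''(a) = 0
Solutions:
 h(a) = C1 + Integral(C2*airyai(-a) + C3*airybi(-a), a)


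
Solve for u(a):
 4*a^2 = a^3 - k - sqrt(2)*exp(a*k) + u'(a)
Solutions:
 u(a) = C1 - a^4/4 + 4*a^3/3 + a*k + sqrt(2)*exp(a*k)/k


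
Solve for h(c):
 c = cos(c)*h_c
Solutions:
 h(c) = C1 + Integral(c/cos(c), c)


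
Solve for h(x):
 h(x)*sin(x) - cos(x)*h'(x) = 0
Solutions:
 h(x) = C1/cos(x)


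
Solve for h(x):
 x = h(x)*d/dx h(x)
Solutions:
 h(x) = -sqrt(C1 + x^2)
 h(x) = sqrt(C1 + x^2)


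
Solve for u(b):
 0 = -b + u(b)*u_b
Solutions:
 u(b) = -sqrt(C1 + b^2)
 u(b) = sqrt(C1 + b^2)


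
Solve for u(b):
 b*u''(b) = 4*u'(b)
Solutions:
 u(b) = C1 + C2*b^5


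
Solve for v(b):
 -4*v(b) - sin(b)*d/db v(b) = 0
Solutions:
 v(b) = C1*(cos(b)^2 + 2*cos(b) + 1)/(cos(b)^2 - 2*cos(b) + 1)


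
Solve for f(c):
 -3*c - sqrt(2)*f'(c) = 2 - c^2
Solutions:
 f(c) = C1 + sqrt(2)*c^3/6 - 3*sqrt(2)*c^2/4 - sqrt(2)*c


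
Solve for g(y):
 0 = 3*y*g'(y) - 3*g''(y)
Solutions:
 g(y) = C1 + C2*erfi(sqrt(2)*y/2)


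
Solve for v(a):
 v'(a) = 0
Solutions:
 v(a) = C1


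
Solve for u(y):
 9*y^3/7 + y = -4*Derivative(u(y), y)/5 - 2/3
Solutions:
 u(y) = C1 - 45*y^4/112 - 5*y^2/8 - 5*y/6


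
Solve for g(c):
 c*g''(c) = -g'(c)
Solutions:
 g(c) = C1 + C2*log(c)


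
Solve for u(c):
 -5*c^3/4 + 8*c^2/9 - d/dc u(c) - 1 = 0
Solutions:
 u(c) = C1 - 5*c^4/16 + 8*c^3/27 - c


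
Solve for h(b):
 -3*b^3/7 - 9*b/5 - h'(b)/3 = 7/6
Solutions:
 h(b) = C1 - 9*b^4/28 - 27*b^2/10 - 7*b/2


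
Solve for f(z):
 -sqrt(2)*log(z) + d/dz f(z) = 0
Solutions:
 f(z) = C1 + sqrt(2)*z*log(z) - sqrt(2)*z


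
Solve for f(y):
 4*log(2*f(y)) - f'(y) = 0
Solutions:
 -Integral(1/(log(_y) + log(2)), (_y, f(y)))/4 = C1 - y


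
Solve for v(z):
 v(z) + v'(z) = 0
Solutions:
 v(z) = C1*exp(-z)


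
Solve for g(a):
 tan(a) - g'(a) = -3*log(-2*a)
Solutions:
 g(a) = C1 + 3*a*log(-a) - 3*a + 3*a*log(2) - log(cos(a))


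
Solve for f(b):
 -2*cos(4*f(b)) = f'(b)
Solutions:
 f(b) = -asin((C1 + exp(16*b))/(C1 - exp(16*b)))/4 + pi/4
 f(b) = asin((C1 + exp(16*b))/(C1 - exp(16*b)))/4


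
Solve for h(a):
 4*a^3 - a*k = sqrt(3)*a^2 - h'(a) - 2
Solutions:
 h(a) = C1 - a^4 + sqrt(3)*a^3/3 + a^2*k/2 - 2*a


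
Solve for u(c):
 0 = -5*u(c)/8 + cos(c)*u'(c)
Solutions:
 u(c) = C1*(sin(c) + 1)^(5/16)/(sin(c) - 1)^(5/16)


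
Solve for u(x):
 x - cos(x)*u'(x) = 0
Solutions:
 u(x) = C1 + Integral(x/cos(x), x)


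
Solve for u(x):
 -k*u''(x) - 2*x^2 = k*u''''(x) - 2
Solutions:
 u(x) = C1 + C2*x + C3*exp(-I*x) + C4*exp(I*x) - x^4/(6*k) + 3*x^2/k


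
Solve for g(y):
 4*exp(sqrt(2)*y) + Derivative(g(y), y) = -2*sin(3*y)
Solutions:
 g(y) = C1 - 2*sqrt(2)*exp(sqrt(2)*y) + 2*cos(3*y)/3


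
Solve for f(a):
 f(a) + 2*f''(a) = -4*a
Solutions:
 f(a) = C1*sin(sqrt(2)*a/2) + C2*cos(sqrt(2)*a/2) - 4*a


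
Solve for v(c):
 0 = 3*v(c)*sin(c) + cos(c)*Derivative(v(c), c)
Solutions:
 v(c) = C1*cos(c)^3


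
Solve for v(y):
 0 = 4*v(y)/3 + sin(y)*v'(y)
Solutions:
 v(y) = C1*(cos(y) + 1)^(2/3)/(cos(y) - 1)^(2/3)


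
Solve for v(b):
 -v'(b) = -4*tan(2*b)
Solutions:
 v(b) = C1 - 2*log(cos(2*b))


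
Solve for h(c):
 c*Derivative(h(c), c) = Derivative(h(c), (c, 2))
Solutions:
 h(c) = C1 + C2*erfi(sqrt(2)*c/2)


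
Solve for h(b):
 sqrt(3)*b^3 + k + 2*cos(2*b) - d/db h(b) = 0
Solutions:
 h(b) = C1 + sqrt(3)*b^4/4 + b*k + sin(2*b)


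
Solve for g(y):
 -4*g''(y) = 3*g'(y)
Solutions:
 g(y) = C1 + C2*exp(-3*y/4)


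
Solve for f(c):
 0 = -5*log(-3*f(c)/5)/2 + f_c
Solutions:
 -2*Integral(1/(log(-_y) - log(5) + log(3)), (_y, f(c)))/5 = C1 - c


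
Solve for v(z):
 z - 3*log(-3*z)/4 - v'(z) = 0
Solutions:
 v(z) = C1 + z^2/2 - 3*z*log(-z)/4 + 3*z*(1 - log(3))/4


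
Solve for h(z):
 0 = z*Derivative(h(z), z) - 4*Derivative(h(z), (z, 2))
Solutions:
 h(z) = C1 + C2*erfi(sqrt(2)*z/4)


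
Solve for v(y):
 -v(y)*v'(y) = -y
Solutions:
 v(y) = -sqrt(C1 + y^2)
 v(y) = sqrt(C1 + y^2)


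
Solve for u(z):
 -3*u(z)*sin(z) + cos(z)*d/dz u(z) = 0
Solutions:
 u(z) = C1/cos(z)^3


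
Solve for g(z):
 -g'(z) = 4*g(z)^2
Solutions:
 g(z) = 1/(C1 + 4*z)


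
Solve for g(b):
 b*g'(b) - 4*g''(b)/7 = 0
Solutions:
 g(b) = C1 + C2*erfi(sqrt(14)*b/4)


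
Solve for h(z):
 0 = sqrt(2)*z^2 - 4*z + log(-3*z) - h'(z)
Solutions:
 h(z) = C1 + sqrt(2)*z^3/3 - 2*z^2 + z*log(-z) + z*(-1 + log(3))


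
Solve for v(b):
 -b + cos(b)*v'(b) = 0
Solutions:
 v(b) = C1 + Integral(b/cos(b), b)


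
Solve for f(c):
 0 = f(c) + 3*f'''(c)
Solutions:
 f(c) = C3*exp(-3^(2/3)*c/3) + (C1*sin(3^(1/6)*c/2) + C2*cos(3^(1/6)*c/2))*exp(3^(2/3)*c/6)


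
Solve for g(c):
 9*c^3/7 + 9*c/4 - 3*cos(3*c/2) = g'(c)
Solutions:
 g(c) = C1 + 9*c^4/28 + 9*c^2/8 - 2*sin(3*c/2)


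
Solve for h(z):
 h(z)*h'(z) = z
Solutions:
 h(z) = -sqrt(C1 + z^2)
 h(z) = sqrt(C1 + z^2)


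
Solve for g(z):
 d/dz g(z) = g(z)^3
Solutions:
 g(z) = -sqrt(2)*sqrt(-1/(C1 + z))/2
 g(z) = sqrt(2)*sqrt(-1/(C1 + z))/2


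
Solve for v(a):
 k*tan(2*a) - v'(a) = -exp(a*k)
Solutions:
 v(a) = C1 - k*log(cos(2*a))/2 + Piecewise((exp(a*k)/k, Ne(k, 0)), (a, True))


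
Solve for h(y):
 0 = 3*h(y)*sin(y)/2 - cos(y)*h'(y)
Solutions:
 h(y) = C1/cos(y)^(3/2)


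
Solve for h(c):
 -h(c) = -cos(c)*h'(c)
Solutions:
 h(c) = C1*sqrt(sin(c) + 1)/sqrt(sin(c) - 1)


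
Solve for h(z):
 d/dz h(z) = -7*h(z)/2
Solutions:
 h(z) = C1*exp(-7*z/2)


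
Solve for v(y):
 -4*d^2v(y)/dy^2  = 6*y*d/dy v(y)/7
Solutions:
 v(y) = C1 + C2*erf(sqrt(21)*y/14)


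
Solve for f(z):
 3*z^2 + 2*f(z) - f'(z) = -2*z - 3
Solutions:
 f(z) = C1*exp(2*z) - 3*z^2/2 - 5*z/2 - 11/4


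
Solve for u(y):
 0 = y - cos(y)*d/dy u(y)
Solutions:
 u(y) = C1 + Integral(y/cos(y), y)


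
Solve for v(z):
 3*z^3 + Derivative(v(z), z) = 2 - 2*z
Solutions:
 v(z) = C1 - 3*z^4/4 - z^2 + 2*z


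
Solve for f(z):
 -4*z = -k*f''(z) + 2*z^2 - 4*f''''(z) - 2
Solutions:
 f(z) = C1 + C2*z + C3*exp(-z*sqrt(-k)/2) + C4*exp(z*sqrt(-k)/2) + z^4/(6*k) + 2*z^3/(3*k) + z^2*(-1 - 8/k)/k


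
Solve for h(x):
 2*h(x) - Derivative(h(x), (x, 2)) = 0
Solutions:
 h(x) = C1*exp(-sqrt(2)*x) + C2*exp(sqrt(2)*x)


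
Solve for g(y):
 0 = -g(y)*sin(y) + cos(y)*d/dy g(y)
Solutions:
 g(y) = C1/cos(y)


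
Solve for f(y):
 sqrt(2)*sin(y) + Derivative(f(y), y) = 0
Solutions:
 f(y) = C1 + sqrt(2)*cos(y)


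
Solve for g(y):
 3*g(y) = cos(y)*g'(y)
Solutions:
 g(y) = C1*(sin(y) + 1)^(3/2)/(sin(y) - 1)^(3/2)


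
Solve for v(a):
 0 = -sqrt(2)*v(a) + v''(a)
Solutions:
 v(a) = C1*exp(-2^(1/4)*a) + C2*exp(2^(1/4)*a)


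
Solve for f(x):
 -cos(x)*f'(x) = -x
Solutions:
 f(x) = C1 + Integral(x/cos(x), x)


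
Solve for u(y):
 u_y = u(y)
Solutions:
 u(y) = C1*exp(y)


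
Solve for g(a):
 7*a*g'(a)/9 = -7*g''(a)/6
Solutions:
 g(a) = C1 + C2*erf(sqrt(3)*a/3)


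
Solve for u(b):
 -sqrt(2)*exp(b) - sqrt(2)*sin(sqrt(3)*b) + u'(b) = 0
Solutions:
 u(b) = C1 + sqrt(2)*exp(b) - sqrt(6)*cos(sqrt(3)*b)/3


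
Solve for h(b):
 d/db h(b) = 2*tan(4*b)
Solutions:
 h(b) = C1 - log(cos(4*b))/2


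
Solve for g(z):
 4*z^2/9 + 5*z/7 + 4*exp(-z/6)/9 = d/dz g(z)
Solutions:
 g(z) = C1 + 4*z^3/27 + 5*z^2/14 - 8*exp(-z/6)/3


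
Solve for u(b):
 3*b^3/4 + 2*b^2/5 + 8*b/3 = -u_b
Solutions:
 u(b) = C1 - 3*b^4/16 - 2*b^3/15 - 4*b^2/3


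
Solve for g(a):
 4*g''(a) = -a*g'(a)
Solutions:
 g(a) = C1 + C2*erf(sqrt(2)*a/4)


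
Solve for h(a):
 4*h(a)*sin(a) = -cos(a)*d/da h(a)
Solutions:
 h(a) = C1*cos(a)^4


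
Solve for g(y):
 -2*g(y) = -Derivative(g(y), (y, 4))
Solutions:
 g(y) = C1*exp(-2^(1/4)*y) + C2*exp(2^(1/4)*y) + C3*sin(2^(1/4)*y) + C4*cos(2^(1/4)*y)


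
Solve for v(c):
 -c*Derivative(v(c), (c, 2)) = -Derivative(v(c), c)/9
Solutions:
 v(c) = C1 + C2*c^(10/9)


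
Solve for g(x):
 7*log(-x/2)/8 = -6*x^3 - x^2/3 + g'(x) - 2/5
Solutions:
 g(x) = C1 + 3*x^4/2 + x^3/9 + 7*x*log(-x)/8 + x*(-35*log(2) - 19)/40


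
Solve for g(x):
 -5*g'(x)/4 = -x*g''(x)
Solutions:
 g(x) = C1 + C2*x^(9/4)


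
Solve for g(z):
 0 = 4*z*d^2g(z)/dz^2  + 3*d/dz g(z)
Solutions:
 g(z) = C1 + C2*z^(1/4)


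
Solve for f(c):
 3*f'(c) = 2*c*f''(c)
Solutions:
 f(c) = C1 + C2*c^(5/2)


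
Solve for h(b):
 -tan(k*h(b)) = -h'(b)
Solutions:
 h(b) = Piecewise((-asin(exp(C1*k + b*k))/k + pi/k, Ne(k, 0)), (nan, True))
 h(b) = Piecewise((asin(exp(C1*k + b*k))/k, Ne(k, 0)), (nan, True))


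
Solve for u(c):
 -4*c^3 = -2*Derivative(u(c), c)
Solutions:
 u(c) = C1 + c^4/2


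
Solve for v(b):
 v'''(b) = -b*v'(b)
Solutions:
 v(b) = C1 + Integral(C2*airyai(-b) + C3*airybi(-b), b)


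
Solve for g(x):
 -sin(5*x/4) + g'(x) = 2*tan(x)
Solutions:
 g(x) = C1 - 2*log(cos(x)) - 4*cos(5*x/4)/5


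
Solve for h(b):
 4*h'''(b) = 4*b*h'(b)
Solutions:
 h(b) = C1 + Integral(C2*airyai(b) + C3*airybi(b), b)


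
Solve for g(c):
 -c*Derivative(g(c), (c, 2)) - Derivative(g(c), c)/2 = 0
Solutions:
 g(c) = C1 + C2*sqrt(c)


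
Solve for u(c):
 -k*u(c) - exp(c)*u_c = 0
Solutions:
 u(c) = C1*exp(k*exp(-c))


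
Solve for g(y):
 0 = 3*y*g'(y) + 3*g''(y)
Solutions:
 g(y) = C1 + C2*erf(sqrt(2)*y/2)


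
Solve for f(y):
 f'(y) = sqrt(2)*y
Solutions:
 f(y) = C1 + sqrt(2)*y^2/2


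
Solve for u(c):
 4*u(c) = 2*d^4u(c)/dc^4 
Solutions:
 u(c) = C1*exp(-2^(1/4)*c) + C2*exp(2^(1/4)*c) + C3*sin(2^(1/4)*c) + C4*cos(2^(1/4)*c)


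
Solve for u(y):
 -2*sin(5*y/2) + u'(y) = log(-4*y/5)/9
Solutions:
 u(y) = C1 + y*log(-y)/9 - y*log(5)/9 - y/9 + 2*y*log(2)/9 - 4*cos(5*y/2)/5
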